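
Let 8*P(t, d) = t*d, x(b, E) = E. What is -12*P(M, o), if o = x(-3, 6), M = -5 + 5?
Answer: 0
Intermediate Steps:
M = 0
o = 6
P(t, d) = d*t/8 (P(t, d) = (t*d)/8 = (d*t)/8 = d*t/8)
-12*P(M, o) = -3*6*0/2 = -12*0 = 0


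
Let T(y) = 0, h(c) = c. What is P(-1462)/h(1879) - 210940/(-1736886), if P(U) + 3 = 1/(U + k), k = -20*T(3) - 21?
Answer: 290033595440/2419965920751 ≈ 0.11985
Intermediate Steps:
k = -21 (k = -20*0 - 21 = 0 - 21 = -21)
P(U) = -3 + 1/(-21 + U) (P(U) = -3 + 1/(U - 21) = -3 + 1/(-21 + U))
P(-1462)/h(1879) - 210940/(-1736886) = ((64 - 3*(-1462))/(-21 - 1462))/1879 - 210940/(-1736886) = ((64 + 4386)/(-1483))*(1/1879) - 210940*(-1/1736886) = -1/1483*4450*(1/1879) + 105470/868443 = -4450/1483*1/1879 + 105470/868443 = -4450/2786557 + 105470/868443 = 290033595440/2419965920751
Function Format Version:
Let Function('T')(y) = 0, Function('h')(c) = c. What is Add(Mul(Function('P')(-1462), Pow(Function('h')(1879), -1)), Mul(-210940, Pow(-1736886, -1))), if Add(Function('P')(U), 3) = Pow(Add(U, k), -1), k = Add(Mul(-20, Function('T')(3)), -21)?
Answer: Rational(290033595440, 2419965920751) ≈ 0.11985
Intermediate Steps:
k = -21 (k = Add(Mul(-20, 0), -21) = Add(0, -21) = -21)
Function('P')(U) = Add(-3, Pow(Add(-21, U), -1)) (Function('P')(U) = Add(-3, Pow(Add(U, -21), -1)) = Add(-3, Pow(Add(-21, U), -1)))
Add(Mul(Function('P')(-1462), Pow(Function('h')(1879), -1)), Mul(-210940, Pow(-1736886, -1))) = Add(Mul(Mul(Pow(Add(-21, -1462), -1), Add(64, Mul(-3, -1462))), Pow(1879, -1)), Mul(-210940, Pow(-1736886, -1))) = Add(Mul(Mul(Pow(-1483, -1), Add(64, 4386)), Rational(1, 1879)), Mul(-210940, Rational(-1, 1736886))) = Add(Mul(Mul(Rational(-1, 1483), 4450), Rational(1, 1879)), Rational(105470, 868443)) = Add(Mul(Rational(-4450, 1483), Rational(1, 1879)), Rational(105470, 868443)) = Add(Rational(-4450, 2786557), Rational(105470, 868443)) = Rational(290033595440, 2419965920751)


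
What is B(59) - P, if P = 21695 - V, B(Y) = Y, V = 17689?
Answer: -3947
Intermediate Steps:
P = 4006 (P = 21695 - 1*17689 = 21695 - 17689 = 4006)
B(59) - P = 59 - 1*4006 = 59 - 4006 = -3947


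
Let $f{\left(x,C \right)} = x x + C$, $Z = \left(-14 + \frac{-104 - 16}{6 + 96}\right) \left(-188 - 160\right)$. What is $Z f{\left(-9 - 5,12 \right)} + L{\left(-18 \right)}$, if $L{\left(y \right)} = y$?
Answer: $\frac{18674766}{17} \approx 1.0985 \cdot 10^{6}$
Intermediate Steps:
$Z = \frac{89784}{17}$ ($Z = \left(-14 - \frac{120}{102}\right) \left(-348\right) = \left(-14 - \frac{20}{17}\right) \left(-348\right) = \left(- \frac{258}{17}\right) \left(-348\right) = \frac{89784}{17} \approx 5281.4$)
$f{\left(x,C \right)} = C + x^{2}$ ($f{\left(x,C \right)} = x^{2} + C = C + x^{2}$)
$Z f{\left(-9 - 5,12 \right)} + L{\left(-18 \right)} = \frac{89784 \left(12 + \left(-9 - 5\right)^{2}\right)}{17} - 18 = \frac{89784 \left(12 + \left(-14\right)^{2}\right)}{17} - 18 = \frac{89784 \left(12 + 196\right)}{17} - 18 = \frac{89784}{17} \cdot 208 - 18 = \frac{18675072}{17} - 18 = \frac{18674766}{17}$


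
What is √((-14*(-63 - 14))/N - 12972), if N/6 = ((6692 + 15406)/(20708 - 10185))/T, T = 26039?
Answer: √1081553906543690/22098 ≈ 1488.2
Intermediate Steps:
N = 132588/274008397 (N = 6*(((6692 + 15406)/(20708 - 10185))/26039) = 6*((22098/10523)*(1/26039)) = 6*(22098/274008397) = 132588/274008397 ≈ 0.00048388)
√((-14*(-63 - 14))/N - 12972) = √((-14*(-63 - 14))/(132588/274008397) - 12972) = √(-14*(-77)*(274008397/132588) - 12972) = √(1078*(274008397/132588) - 12972) = √(147690525983/66294 - 12972) = √(146830560215/66294) = √1081553906543690/22098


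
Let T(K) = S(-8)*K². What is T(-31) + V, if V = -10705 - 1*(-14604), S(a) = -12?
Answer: -7633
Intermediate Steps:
T(K) = -12*K²
V = 3899 (V = -10705 + 14604 = 3899)
T(-31) + V = -12*(-31)² + 3899 = -12*961 + 3899 = -11532 + 3899 = -7633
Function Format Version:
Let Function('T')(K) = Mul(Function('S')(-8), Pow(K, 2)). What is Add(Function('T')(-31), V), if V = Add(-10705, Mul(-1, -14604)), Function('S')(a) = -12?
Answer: -7633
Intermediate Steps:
Function('T')(K) = Mul(-12, Pow(K, 2))
V = 3899 (V = Add(-10705, 14604) = 3899)
Add(Function('T')(-31), V) = Add(Mul(-12, Pow(-31, 2)), 3899) = Add(Mul(-12, 961), 3899) = Add(-11532, 3899) = -7633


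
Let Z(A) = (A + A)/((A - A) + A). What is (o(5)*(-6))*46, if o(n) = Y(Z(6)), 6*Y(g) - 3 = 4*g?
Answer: -506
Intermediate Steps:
Z(A) = 2 (Z(A) = (2*A)/(0 + A) = (2*A)/A = 2)
Y(g) = 1/2 + 2*g/3 (Y(g) = 1/2 + (4*g)/6 = 1/2 + 2*g/3)
o(n) = 11/6 (o(n) = 1/2 + (2/3)*2 = 1/2 + 4/3 = 11/6)
(o(5)*(-6))*46 = ((11/6)*(-6))*46 = -11*46 = -506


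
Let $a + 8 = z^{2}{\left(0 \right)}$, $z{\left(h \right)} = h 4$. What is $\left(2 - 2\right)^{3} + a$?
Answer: $-8$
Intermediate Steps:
$z{\left(h \right)} = 4 h$
$a = -8$ ($a = -8 + \left(4 \cdot 0\right)^{2} = -8 + 0^{2} = -8 + 0 = -8$)
$\left(2 - 2\right)^{3} + a = \left(2 - 2\right)^{3} - 8 = 0^{3} - 8 = 0 - 8 = -8$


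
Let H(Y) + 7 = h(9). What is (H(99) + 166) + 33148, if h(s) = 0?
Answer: 33307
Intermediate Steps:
H(Y) = -7 (H(Y) = -7 + 0 = -7)
(H(99) + 166) + 33148 = (-7 + 166) + 33148 = 159 + 33148 = 33307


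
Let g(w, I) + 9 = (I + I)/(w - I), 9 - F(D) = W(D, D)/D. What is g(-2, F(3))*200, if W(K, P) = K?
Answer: -2120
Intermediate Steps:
F(D) = 8 (F(D) = 9 - D/D = 9 - 1*1 = 9 - 1 = 8)
g(w, I) = -9 + 2*I/(w - I) (g(w, I) = -9 + (I + I)/(w - I) = -9 + (2*I)/(w - I) = -9 + 2*I/(w - I))
g(-2, F(3))*200 = ((-11*8 + 9*(-2))/(8 - 1*(-2)))*200 = ((-88 - 18)/(8 + 2))*200 = (-106/10)*200 = ((⅒)*(-106))*200 = -53/5*200 = -2120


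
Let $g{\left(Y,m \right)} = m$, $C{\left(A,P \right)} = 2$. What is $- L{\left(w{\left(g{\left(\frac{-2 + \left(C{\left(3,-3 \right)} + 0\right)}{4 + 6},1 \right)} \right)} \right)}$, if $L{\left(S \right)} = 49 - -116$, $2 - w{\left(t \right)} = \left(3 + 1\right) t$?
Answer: $-165$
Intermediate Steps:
$w{\left(t \right)} = 2 - 4 t$ ($w{\left(t \right)} = 2 - \left(3 + 1\right) t = 2 - 4 t$)
$L{\left(S \right)} = 165$ ($L{\left(S \right)} = 49 + 116 = 165$)
$- L{\left(w{\left(g{\left(\frac{-2 + \left(C{\left(3,-3 \right)} + 0\right)}{4 + 6},1 \right)} \right)} \right)} = \left(-1\right) 165 = -165$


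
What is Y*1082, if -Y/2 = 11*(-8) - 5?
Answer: 201252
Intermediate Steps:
Y = 186 (Y = -2*(11*(-8) - 5) = -2*(-88 - 5) = -2*(-93) = 186)
Y*1082 = 186*1082 = 201252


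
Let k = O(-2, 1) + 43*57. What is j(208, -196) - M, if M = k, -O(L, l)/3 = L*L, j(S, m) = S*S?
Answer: 40825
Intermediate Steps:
j(S, m) = S**2
O(L, l) = -3*L**2 (O(L, l) = -3*L*L = -3*L**2)
k = 2439 (k = -3*(-2)**2 + 43*57 = -3*4 + 2451 = -12 + 2451 = 2439)
M = 2439
j(208, -196) - M = 208**2 - 1*2439 = 43264 - 2439 = 40825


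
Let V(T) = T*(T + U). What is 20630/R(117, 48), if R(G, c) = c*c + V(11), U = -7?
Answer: 10315/1174 ≈ 8.7862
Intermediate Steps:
V(T) = T*(-7 + T) (V(T) = T*(T - 7) = T*(-7 + T))
R(G, c) = 44 + c**2 (R(G, c) = c*c + 11*(-7 + 11) = c**2 + 11*4 = c**2 + 44 = 44 + c**2)
20630/R(117, 48) = 20630/(44 + 48**2) = 20630/(44 + 2304) = 20630/2348 = 20630*(1/2348) = 10315/1174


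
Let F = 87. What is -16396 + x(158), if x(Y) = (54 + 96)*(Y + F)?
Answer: 20354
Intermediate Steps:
x(Y) = 13050 + 150*Y (x(Y) = (54 + 96)*(Y + 87) = 150*(87 + Y) = 13050 + 150*Y)
-16396 + x(158) = -16396 + (13050 + 150*158) = -16396 + (13050 + 23700) = -16396 + 36750 = 20354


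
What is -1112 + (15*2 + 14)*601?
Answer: 25332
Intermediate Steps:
-1112 + (15*2 + 14)*601 = -1112 + (30 + 14)*601 = -1112 + 44*601 = -1112 + 26444 = 25332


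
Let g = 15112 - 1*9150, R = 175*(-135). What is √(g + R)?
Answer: I*√17663 ≈ 132.9*I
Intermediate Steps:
R = -23625
g = 5962 (g = 15112 - 9150 = 5962)
√(g + R) = √(5962 - 23625) = √(-17663) = I*√17663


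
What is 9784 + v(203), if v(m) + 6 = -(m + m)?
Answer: 9372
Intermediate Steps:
v(m) = -6 - 2*m (v(m) = -6 - (m + m) = -6 - 2*m)
9784 + v(203) = 9784 + (-6 - 2*203) = 9784 + (-6 - 406) = 9784 - 412 = 9372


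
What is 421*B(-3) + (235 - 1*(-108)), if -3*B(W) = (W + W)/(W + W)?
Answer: 608/3 ≈ 202.67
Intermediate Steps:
B(W) = -⅓ (B(W) = -(W + W)/(3*(W + W)) = -2*W/(3*(2*W)) = -2*W*1/(2*W)/3 = -⅓*1 = -⅓)
421*B(-3) + (235 - 1*(-108)) = 421*(-⅓) + (235 - 1*(-108)) = -421/3 + (235 + 108) = -421/3 + 343 = 608/3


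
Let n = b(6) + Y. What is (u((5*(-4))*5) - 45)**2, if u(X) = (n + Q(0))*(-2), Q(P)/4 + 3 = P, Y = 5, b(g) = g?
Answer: 1849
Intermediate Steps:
Q(P) = -12 + 4*P
n = 11 (n = 6 + 5 = 11)
u(X) = 2 (u(X) = (11 + (-12 + 4*0))*(-2) = (11 + (-12 + 0))*(-2) = (11 - 12)*(-2) = -1*(-2) = 2)
(u((5*(-4))*5) - 45)**2 = (2 - 45)**2 = (-43)**2 = 1849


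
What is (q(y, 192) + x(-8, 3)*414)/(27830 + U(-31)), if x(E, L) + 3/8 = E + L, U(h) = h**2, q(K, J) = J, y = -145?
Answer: -2711/38388 ≈ -0.070621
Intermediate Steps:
x(E, L) = -3/8 + E + L (x(E, L) = -3/8 + (E + L) = -3/8 + E + L)
(q(y, 192) + x(-8, 3)*414)/(27830 + U(-31)) = (192 + (-3/8 - 8 + 3)*414)/(27830 + (-31)**2) = (192 - 43/8*414)/(27830 + 961) = (192 - 8901/4)/28791 = -8133/4*1/28791 = -2711/38388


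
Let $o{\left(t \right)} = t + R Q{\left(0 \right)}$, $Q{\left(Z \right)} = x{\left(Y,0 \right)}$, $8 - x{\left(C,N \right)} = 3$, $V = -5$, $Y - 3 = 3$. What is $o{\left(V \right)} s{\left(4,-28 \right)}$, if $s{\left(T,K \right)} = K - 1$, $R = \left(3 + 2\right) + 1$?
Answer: $-725$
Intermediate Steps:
$Y = 6$ ($Y = 3 + 3 = 6$)
$x{\left(C,N \right)} = 5$ ($x{\left(C,N \right)} = 8 - 3 = 5$)
$Q{\left(Z \right)} = 5$
$R = 6$ ($R = 5 + 1 = 6$)
$s{\left(T,K \right)} = -1 + K$ ($s{\left(T,K \right)} = K - 1 = -1 + K$)
$o{\left(t \right)} = 30 + t$ ($o{\left(t \right)} = t + 6 \cdot 5 = t + 30 = 30 + t$)
$o{\left(V \right)} s{\left(4,-28 \right)} = \left(30 - 5\right) \left(-1 - 28\right) = 25 \left(-29\right) = -725$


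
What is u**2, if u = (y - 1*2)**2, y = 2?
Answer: 0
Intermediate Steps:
u = 0 (u = (2 - 1*2)**2 = (2 - 2)**2 = 0**2 = 0)
u**2 = 0**2 = 0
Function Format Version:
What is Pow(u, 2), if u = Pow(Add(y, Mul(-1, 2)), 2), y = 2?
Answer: 0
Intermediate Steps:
u = 0 (u = Pow(Add(2, Mul(-1, 2)), 2) = Pow(Add(2, -2), 2) = Pow(0, 2) = 0)
Pow(u, 2) = Pow(0, 2) = 0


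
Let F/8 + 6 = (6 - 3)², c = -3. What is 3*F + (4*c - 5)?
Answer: 55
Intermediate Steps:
F = 24 (F = -48 + 8*(6 - 3)² = -48 + 8*3² = -48 + 8*9 = -48 + 72 = 24)
3*F + (4*c - 5) = 3*24 + (4*(-3) - 5) = 72 + (-12 - 5) = 72 - 17 = 55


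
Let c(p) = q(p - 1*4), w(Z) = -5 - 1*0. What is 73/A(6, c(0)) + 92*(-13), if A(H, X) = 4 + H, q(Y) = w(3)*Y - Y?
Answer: -11887/10 ≈ -1188.7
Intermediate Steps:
w(Z) = -5 (w(Z) = -5 + 0 = -5)
q(Y) = -6*Y (q(Y) = -5*Y - Y = -6*Y)
c(p) = 24 - 6*p (c(p) = -6*(p - 1*4) = -6*(p - 4) = -6*(-4 + p) = 24 - 6*p)
73/A(6, c(0)) + 92*(-13) = 73/(4 + 6) + 92*(-13) = 73/10 - 1196 = -11887/10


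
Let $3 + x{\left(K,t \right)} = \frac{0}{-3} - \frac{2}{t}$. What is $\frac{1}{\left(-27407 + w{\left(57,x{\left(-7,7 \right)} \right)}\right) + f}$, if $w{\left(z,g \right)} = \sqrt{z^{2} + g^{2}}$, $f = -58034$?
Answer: $- \frac{4186609}{357707899839} - \frac{7 \sqrt{159730}}{357707899839} \approx -1.1712 \cdot 10^{-5}$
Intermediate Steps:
$x{\left(K,t \right)} = -3 - \frac{2}{t}$ ($x{\left(K,t \right)} = -3 + \left(\frac{0}{-3} - \frac{2}{t}\right) = -3 + \left(0 \left(- \frac{1}{3}\right) - \frac{2}{t}\right) = -3 + \left(0 - \frac{2}{t}\right) = -3 - \frac{2}{t}$)
$w{\left(z,g \right)} = \sqrt{g^{2} + z^{2}}$
$\frac{1}{\left(-27407 + w{\left(57,x{\left(-7,7 \right)} \right)}\right) + f} = \frac{1}{\left(-27407 + \sqrt{\left(-3 - \frac{2}{7}\right)^{2} + 57^{2}}\right) - 58034} = \frac{1}{\left(-27407 + \sqrt{\left(-3 - \frac{2}{7}\right)^{2} + 3249}\right) - 58034} = \frac{1}{\left(-27407 + \sqrt{\left(- \frac{23}{7}\right)^{2} + 3249}\right) - 58034} = \frac{1}{\left(-27407 + \sqrt{\frac{529}{49} + 3249}\right) - 58034} = \frac{1}{\left(-27407 + \sqrt{\frac{159730}{49}}\right) - 58034} = \frac{1}{\left(-27407 + \frac{\sqrt{159730}}{7}\right) - 58034} = \frac{1}{-85441 + \frac{\sqrt{159730}}{7}}$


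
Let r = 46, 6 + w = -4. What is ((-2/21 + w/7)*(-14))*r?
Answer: 2944/3 ≈ 981.33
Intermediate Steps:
w = -10 (w = -6 - 4 = -10)
((-2/21 + w/7)*(-14))*r = ((-2/21 - 10/7)*(-14))*46 = -32/21*(-14)*46 = (64/3)*46 = 2944/3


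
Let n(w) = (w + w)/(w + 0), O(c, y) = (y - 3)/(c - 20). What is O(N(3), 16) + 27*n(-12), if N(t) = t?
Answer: 905/17 ≈ 53.235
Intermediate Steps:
O(c, y) = (-3 + y)/(-20 + c)
n(w) = 2 (n(w) = (2*w)/w = 2)
O(N(3), 16) + 27*n(-12) = (-3 + 16)/(-20 + 3) + 27*2 = 13/(-17) + 54 = -1/17*13 + 54 = -13/17 + 54 = 905/17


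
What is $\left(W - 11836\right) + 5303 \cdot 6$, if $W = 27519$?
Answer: $47501$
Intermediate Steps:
$\left(W - 11836\right) + 5303 \cdot 6 = \left(27519 - 11836\right) + 5303 \cdot 6 = 15683 + 31818 = 47501$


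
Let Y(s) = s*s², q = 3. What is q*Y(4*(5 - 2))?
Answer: 5184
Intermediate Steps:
Y(s) = s³
q*Y(4*(5 - 2)) = 3*(4*(5 - 2))³ = 3*(4*3)³ = 3*12³ = 3*1728 = 5184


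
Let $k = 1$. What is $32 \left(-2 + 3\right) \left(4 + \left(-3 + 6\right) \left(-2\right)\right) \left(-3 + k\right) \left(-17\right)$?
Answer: $-2176$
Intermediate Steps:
$32 \left(-2 + 3\right) \left(4 + \left(-3 + 6\right) \left(-2\right)\right) \left(-3 + k\right) \left(-17\right) = 32 \left(-2 + 3\right) \left(4 + \left(-3 + 6\right) \left(-2\right)\right) \left(-3 + 1\right) \left(-17\right) = 32 \cdot 1 \left(4 + 3 \left(-2\right)\right) \left(-2\right) \left(-17\right) = 32 \cdot 1 \left(4 - 6\right) \left(-2\right) \left(-17\right) = 32 \cdot 1 \left(\left(-2\right) \left(-2\right)\right) \left(-17\right) = 32 \cdot 1 \cdot 4 \left(-17\right) = 32 \cdot 4 \left(-17\right) = 128 \left(-17\right) = -2176$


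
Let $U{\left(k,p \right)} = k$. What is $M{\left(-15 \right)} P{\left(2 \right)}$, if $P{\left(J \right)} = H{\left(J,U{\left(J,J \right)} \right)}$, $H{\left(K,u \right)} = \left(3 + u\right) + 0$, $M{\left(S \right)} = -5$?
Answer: $-25$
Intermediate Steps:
$H{\left(K,u \right)} = 3 + u$
$P{\left(J \right)} = 3 + J$
$M{\left(-15 \right)} P{\left(2 \right)} = - 5 \left(3 + 2\right) = \left(-5\right) 5 = -25$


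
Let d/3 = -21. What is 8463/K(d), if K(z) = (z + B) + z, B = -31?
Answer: -8463/157 ≈ -53.904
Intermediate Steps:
d = -63 (d = 3*(-21) = -63)
K(z) = -31 + 2*z (K(z) = (z - 31) + z = (-31 + z) + z = -31 + 2*z)
8463/K(d) = 8463/(-31 + 2*(-63)) = 8463/(-31 - 126) = 8463/(-157) = 8463*(-1/157) = -8463/157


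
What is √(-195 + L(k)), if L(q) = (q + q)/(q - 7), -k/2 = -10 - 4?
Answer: I*√1731/3 ≈ 13.868*I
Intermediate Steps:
k = 28 (k = -2*(-10 - 4) = -2*(-14) = 28)
L(q) = 2*q/(-7 + q) (L(q) = (2*q)/(-7 + q) = 2*q/(-7 + q))
√(-195 + L(k)) = √(-195 + 2*28/(-7 + 28)) = √(-195 + 2*28/21) = √(-195 + 2*28*(1/21)) = √(-195 + 8/3) = √(-577/3) = I*√1731/3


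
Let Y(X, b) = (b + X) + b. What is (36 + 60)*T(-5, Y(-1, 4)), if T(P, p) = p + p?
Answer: 1344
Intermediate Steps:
Y(X, b) = X + 2*b (Y(X, b) = (X + b) + b = X + 2*b)
T(P, p) = 2*p
(36 + 60)*T(-5, Y(-1, 4)) = (36 + 60)*(2*(-1 + 2*4)) = 96*(2*(-1 + 8)) = 96*(2*7) = 96*14 = 1344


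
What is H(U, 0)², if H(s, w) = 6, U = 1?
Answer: 36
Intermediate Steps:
H(U, 0)² = 6² = 36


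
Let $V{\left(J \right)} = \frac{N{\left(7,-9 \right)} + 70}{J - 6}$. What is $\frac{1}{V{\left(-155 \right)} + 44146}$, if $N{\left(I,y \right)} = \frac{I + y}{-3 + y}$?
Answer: $\frac{966}{42644615} \approx 2.2652 \cdot 10^{-5}$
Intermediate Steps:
$N{\left(I,y \right)} = \frac{I + y}{-3 + y}$
$V{\left(J \right)} = \frac{421}{6 \left(-6 + J\right)}$ ($V{\left(J \right)} = \frac{\frac{7 - 9}{-3 - 9} + 70}{J - 6} = \frac{\frac{1}{-12} \left(-2\right) + 70}{-6 + J} = \frac{\left(- \frac{1}{12}\right) \left(-2\right) + 70}{-6 + J} = \frac{\frac{1}{6} + 70}{-6 + J} = \frac{421}{6 \left(-6 + J\right)}$)
$\frac{1}{V{\left(-155 \right)} + 44146} = \frac{1}{\frac{421}{6 \left(-6 - 155\right)} + 44146} = \frac{1}{\frac{421}{6 \left(-161\right)} + 44146} = \frac{1}{\frac{421}{6} \left(- \frac{1}{161}\right) + 44146} = \frac{1}{- \frac{421}{966} + 44146} = \frac{1}{\frac{42644615}{966}} = \frac{966}{42644615}$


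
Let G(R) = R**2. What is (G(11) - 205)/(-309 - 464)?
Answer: 84/773 ≈ 0.10867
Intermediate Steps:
(G(11) - 205)/(-309 - 464) = (11**2 - 205)/(-309 - 464) = (121 - 205)/(-773) = -84*(-1/773) = 84/773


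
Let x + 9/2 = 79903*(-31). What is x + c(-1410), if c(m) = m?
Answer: -4956815/2 ≈ -2.4784e+6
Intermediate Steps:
x = -4953995/2 (x = -9/2 + 79903*(-31) = -9/2 - 2476993 = -4953995/2 ≈ -2.4770e+6)
x + c(-1410) = -4953995/2 - 1410 = -4956815/2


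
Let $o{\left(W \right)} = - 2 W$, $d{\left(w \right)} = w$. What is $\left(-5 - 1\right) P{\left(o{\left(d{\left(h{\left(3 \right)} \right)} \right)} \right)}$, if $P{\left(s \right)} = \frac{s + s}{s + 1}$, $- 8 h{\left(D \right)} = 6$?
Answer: $- \frac{36}{5} \approx -7.2$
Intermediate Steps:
$h{\left(D \right)} = - \frac{3}{4}$ ($h{\left(D \right)} = \left(- \frac{1}{8}\right) 6 = - \frac{3}{4}$)
$P{\left(s \right)} = \frac{2 s}{1 + s}$
$\left(-5 - 1\right) P{\left(o{\left(d{\left(h{\left(3 \right)} \right)} \right)} \right)} = \left(-5 - 1\right) \frac{2 \left(\left(-2\right) \left(- \frac{3}{4}\right)\right)}{1 - - \frac{3}{2}} = \left(-5 - 1\right) 2 \cdot \frac{3}{2} \frac{1}{1 + \frac{3}{2}} = - 6 \cdot 2 \cdot \frac{3}{2} \frac{1}{\frac{5}{2}} = - 6 \cdot 2 \cdot \frac{3}{2} \cdot \frac{2}{5} = \left(-6\right) \frac{6}{5} = - \frac{36}{5}$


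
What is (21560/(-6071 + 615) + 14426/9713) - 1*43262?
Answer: -26054121245/602206 ≈ -43264.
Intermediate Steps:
(21560/(-6071 + 615) + 14426/9713) - 1*43262 = (21560/(-5456) + 14426*(1/9713)) - 43262 = (21560*(-1/5456) + 14426/9713) - 43262 = (-245/62 + 14426/9713) - 43262 = -1485273/602206 - 43262 = -26054121245/602206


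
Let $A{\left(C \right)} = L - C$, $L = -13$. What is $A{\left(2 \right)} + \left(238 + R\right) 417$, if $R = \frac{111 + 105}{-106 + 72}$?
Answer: $\frac{1641891}{17} \approx 96582.0$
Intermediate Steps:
$R = - \frac{108}{17}$ ($R = \frac{216}{-34} = 216 \left(- \frac{1}{34}\right) = - \frac{108}{17} \approx -6.3529$)
$A{\left(C \right)} = -13 - C$
$A{\left(2 \right)} + \left(238 + R\right) 417 = \left(-13 - 2\right) + \left(238 - \frac{108}{17}\right) 417 = \left(-13 - 2\right) + \frac{3938}{17} \cdot 417 = -15 + \frac{1642146}{17} = \frac{1641891}{17}$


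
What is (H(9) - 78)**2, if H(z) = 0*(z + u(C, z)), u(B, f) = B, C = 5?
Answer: 6084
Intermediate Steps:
H(z) = 0 (H(z) = 0*(z + 5) = 0*(5 + z) = 0)
(H(9) - 78)**2 = (0 - 78)**2 = (-78)**2 = 6084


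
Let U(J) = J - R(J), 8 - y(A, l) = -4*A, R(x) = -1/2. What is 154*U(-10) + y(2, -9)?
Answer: -1447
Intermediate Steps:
R(x) = -½ (R(x) = -1*½ = -½)
y(A, l) = 8 + 4*A (y(A, l) = 8 - (-4)*A = 8 + 4*A)
U(J) = ½ + J (U(J) = J - 1*(-½) = J + ½ = ½ + J)
154*U(-10) + y(2, -9) = 154*(½ - 10) + (8 + 4*2) = 154*(-19/2) + (8 + 8) = -1463 + 16 = -1447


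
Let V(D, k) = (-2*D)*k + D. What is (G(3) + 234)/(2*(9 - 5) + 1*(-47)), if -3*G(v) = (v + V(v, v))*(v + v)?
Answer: -86/13 ≈ -6.6154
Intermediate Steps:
V(D, k) = D - 2*D*k (V(D, k) = -2*D*k + D = D - 2*D*k)
G(v) = -2*v*(v + v*(1 - 2*v))/3 (G(v) = -(v + v*(1 - 2*v))*(v + v)/3 = -(v + v*(1 - 2*v))*2*v/3 = -2*v*(v + v*(1 - 2*v))/3)
(G(3) + 234)/(2*(9 - 5) + 1*(-47)) = ((4/3)*3**2*(-1 + 3) + 234)/(2*(9 - 5) + 1*(-47)) = ((4/3)*9*2 + 234)/(2*4 - 47) = (24 + 234)/(8 - 47) = 258/(-39) = 258*(-1/39) = -86/13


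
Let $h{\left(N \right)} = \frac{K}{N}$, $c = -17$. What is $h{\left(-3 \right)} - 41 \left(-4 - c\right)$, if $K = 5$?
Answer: $- \frac{1604}{3} \approx -534.67$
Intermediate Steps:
$h{\left(N \right)} = \frac{5}{N}$
$h{\left(-3 \right)} - 41 \left(-4 - c\right) = \frac{5}{-3} - 41 \left(-4 - -17\right) = 5 \left(- \frac{1}{3}\right) - 41 \left(-4 + 17\right) = - \frac{5}{3} - 533 = - \frac{1604}{3}$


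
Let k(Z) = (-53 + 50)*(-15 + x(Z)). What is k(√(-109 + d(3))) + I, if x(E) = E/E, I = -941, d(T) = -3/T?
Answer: -899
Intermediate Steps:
x(E) = 1
k(Z) = 42 (k(Z) = (-53 + 50)*(-15 + 1) = -3*(-14) = 42)
k(√(-109 + d(3))) + I = 42 - 941 = -899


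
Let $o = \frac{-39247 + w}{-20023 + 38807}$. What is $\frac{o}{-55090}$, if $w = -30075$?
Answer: $\frac{34661}{517405280} \approx 6.699 \cdot 10^{-5}$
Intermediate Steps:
$o = - \frac{34661}{9392}$ ($o = \frac{-39247 - 30075}{-20023 + 38807} = - \frac{69322}{18784} = \left(-69322\right) \frac{1}{18784} = - \frac{34661}{9392} \approx -3.6905$)
$\frac{o}{-55090} = - \frac{34661}{9392 \left(-55090\right)} = \left(- \frac{34661}{9392}\right) \left(- \frac{1}{55090}\right) = \frac{34661}{517405280}$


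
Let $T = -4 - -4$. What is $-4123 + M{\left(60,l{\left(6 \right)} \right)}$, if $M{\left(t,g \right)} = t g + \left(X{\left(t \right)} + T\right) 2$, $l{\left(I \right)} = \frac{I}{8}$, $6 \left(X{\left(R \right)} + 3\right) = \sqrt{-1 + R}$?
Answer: $-4084 + \frac{\sqrt{59}}{3} \approx -4081.4$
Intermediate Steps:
$X{\left(R \right)} = -3 + \frac{\sqrt{-1 + R}}{6}$
$l{\left(I \right)} = \frac{I}{8}$ ($l{\left(I \right)} = I \frac{1}{8} = \frac{I}{8}$)
$T = 0$ ($T = -4 + 4 = 0$)
$M{\left(t,g \right)} = -6 + \frac{\sqrt{-1 + t}}{3} + g t$ ($M{\left(t,g \right)} = t g + \left(\left(-3 + \frac{\sqrt{-1 + t}}{6}\right) + 0\right) 2 = g t + \left(-3 + \frac{\sqrt{-1 + t}}{6}\right) 2 = g t + \left(-6 + \frac{\sqrt{-1 + t}}{3}\right) = -6 + \frac{\sqrt{-1 + t}}{3} + g t$)
$-4123 + M{\left(60,l{\left(6 \right)} \right)} = -4123 + \left(-6 + \frac{\sqrt{-1 + 60}}{3} + \frac{1}{8} \cdot 6 \cdot 60\right) = -4123 + \left(-6 + \frac{\sqrt{59}}{3} + \frac{3}{4} \cdot 60\right) = -4123 + \left(-6 + \frac{\sqrt{59}}{3} + 45\right) = -4123 + \left(39 + \frac{\sqrt{59}}{3}\right) = -4084 + \frac{\sqrt{59}}{3}$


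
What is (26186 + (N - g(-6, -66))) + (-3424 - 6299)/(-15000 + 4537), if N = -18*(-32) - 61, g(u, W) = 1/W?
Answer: 18439241339/690558 ≈ 26702.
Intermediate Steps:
N = 515 (N = 576 - 61 = 515)
(26186 + (N - g(-6, -66))) + (-3424 - 6299)/(-15000 + 4537) = (26186 + (515 - 1/(-66))) + (-3424 - 6299)/(-15000 + 4537) = (26186 + (515 - 1*(-1/66))) - 9723/(-10463) = (26186 + (515 + 1/66)) - 9723*(-1/10463) = (26186 + 33991/66) + 9723/10463 = 1762267/66 + 9723/10463 = 18439241339/690558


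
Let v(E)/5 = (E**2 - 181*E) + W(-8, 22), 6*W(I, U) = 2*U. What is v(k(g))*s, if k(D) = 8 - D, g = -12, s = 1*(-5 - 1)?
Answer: 96380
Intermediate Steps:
W(I, U) = U/3 (W(I, U) = (2*U)/6 = U/3)
s = -6 (s = 1*(-6) = -6)
v(E) = 110/3 - 905*E + 5*E**2 (v(E) = 5*((E**2 - 181*E) + (1/3)*22) = 5*((E**2 - 181*E) + 22/3) = 5*(22/3 + E**2 - 181*E) = 110/3 - 905*E + 5*E**2)
v(k(g))*s = (110/3 - 905*(8 - 1*(-12)) + 5*(8 - 1*(-12))**2)*(-6) = (110/3 - 905*(8 + 12) + 5*(8 + 12)**2)*(-6) = (110/3 - 905*20 + 5*20**2)*(-6) = (110/3 - 18100 + 5*400)*(-6) = (110/3 - 18100 + 2000)*(-6) = -48190/3*(-6) = 96380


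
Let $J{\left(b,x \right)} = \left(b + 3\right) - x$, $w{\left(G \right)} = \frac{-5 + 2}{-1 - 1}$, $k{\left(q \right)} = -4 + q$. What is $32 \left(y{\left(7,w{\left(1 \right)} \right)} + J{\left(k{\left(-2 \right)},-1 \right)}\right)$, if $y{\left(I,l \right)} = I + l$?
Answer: $208$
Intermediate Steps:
$w{\left(G \right)} = \frac{3}{2}$ ($w{\left(G \right)} = - \frac{3}{-2} = \left(-3\right) \left(- \frac{1}{2}\right) = \frac{3}{2}$)
$J{\left(b,x \right)} = 3 + b - x$ ($J{\left(b,x \right)} = \left(3 + b\right) - x = 3 + b - x$)
$32 \left(y{\left(7,w{\left(1 \right)} \right)} + J{\left(k{\left(-2 \right)},-1 \right)}\right) = 32 \left(\left(7 + \frac{3}{2}\right) - 2\right) = 32 \left(\frac{17}{2} + \left(3 - 6 + 1\right)\right) = 32 \left(\frac{17}{2} - 2\right) = 32 \cdot \frac{13}{2} = 208$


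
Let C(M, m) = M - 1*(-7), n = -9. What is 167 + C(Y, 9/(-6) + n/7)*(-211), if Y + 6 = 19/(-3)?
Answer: 3877/3 ≈ 1292.3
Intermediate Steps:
Y = -37/3 (Y = -6 + 19/(-3) = -6 + 19*(-⅓) = -6 - 19/3 = -37/3 ≈ -12.333)
C(M, m) = 7 + M (C(M, m) = M + 7 = 7 + M)
167 + C(Y, 9/(-6) + n/7)*(-211) = 167 + (7 - 37/3)*(-211) = 167 - 16/3*(-211) = 167 + 3376/3 = 3877/3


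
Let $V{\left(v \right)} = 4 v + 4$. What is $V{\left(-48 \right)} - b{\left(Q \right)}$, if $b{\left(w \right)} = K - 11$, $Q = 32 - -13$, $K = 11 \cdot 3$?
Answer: $-210$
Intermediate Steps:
$K = 33$
$V{\left(v \right)} = 4 + 4 v$
$Q = 45$ ($Q = 32 + 13 = 45$)
$b{\left(w \right)} = 22$ ($b{\left(w \right)} = 33 - 11 = 22$)
$V{\left(-48 \right)} - b{\left(Q \right)} = \left(4 + 4 \left(-48\right)\right) - 22 = \left(4 - 192\right) - 22 = -188 - 22 = -210$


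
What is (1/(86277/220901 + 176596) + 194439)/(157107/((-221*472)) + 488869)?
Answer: 791219816582185041376/1989321323524756362733 ≈ 0.39773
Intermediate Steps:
(1/(86277/220901 + 176596) + 194439)/(157107/((-221*472)) + 488869) = (1/(86277*(1/220901) + 176596) + 194439)/(157107/(-104312) + 488869) = (1/(86277/220901 + 176596) + 194439)/(157107*(-1/104312) + 488869) = (1/(39010319273/220901) + 194439)/(-157107/104312 + 488869) = (220901/39010319273 + 194439)/(50994746021/104312) = (7585127469343748/39010319273)*(104312/50994746021) = 791219816582185041376/1989321323524756362733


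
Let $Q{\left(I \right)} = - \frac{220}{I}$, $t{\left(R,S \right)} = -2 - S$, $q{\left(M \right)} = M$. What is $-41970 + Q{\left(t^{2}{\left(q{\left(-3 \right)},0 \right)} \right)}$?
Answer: $-42025$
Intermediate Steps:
$-41970 + Q{\left(t^{2}{\left(q{\left(-3 \right)},0 \right)} \right)} = -41970 - \frac{220}{\left(-2 - 0\right)^{2}} = -41970 - \frac{220}{\left(-2 + 0\right)^{2}} = -41970 - \frac{220}{\left(-2\right)^{2}} = -41970 - \frac{220}{4} = -41970 - 55 = -42025$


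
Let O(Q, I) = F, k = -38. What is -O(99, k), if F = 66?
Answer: -66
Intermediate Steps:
O(Q, I) = 66
-O(99, k) = -1*66 = -66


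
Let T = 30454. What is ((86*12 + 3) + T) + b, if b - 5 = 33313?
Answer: 64807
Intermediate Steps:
b = 33318 (b = 5 + 33313 = 33318)
((86*12 + 3) + T) + b = ((86*12 + 3) + 30454) + 33318 = ((1032 + 3) + 30454) + 33318 = (1035 + 30454) + 33318 = 31489 + 33318 = 64807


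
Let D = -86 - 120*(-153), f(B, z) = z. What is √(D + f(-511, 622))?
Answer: 4*√1181 ≈ 137.46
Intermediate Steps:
D = 18274 (D = -86 + 18360 = 18274)
√(D + f(-511, 622)) = √(18274 + 622) = √18896 = 4*√1181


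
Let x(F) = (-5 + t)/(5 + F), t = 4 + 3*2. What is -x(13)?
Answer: -5/18 ≈ -0.27778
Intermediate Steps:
t = 10 (t = 4 + 6 = 10)
x(F) = 5/(5 + F) (x(F) = (-5 + 10)/(5 + F) = 5/(5 + F))
-x(13) = -5/(5 + 13) = -5/18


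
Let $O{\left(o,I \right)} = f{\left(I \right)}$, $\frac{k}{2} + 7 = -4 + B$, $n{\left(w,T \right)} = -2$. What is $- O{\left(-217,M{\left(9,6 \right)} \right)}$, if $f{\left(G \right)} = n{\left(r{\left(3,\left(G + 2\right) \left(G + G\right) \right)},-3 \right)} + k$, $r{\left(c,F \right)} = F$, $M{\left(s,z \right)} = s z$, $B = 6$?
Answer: $12$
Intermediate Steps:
$k = -10$ ($k = -14 + 2 \left(-4 + 6\right) = -14 + 2 \cdot 2 = -14 + 4 = -10$)
$f{\left(G \right)} = -12$ ($f{\left(G \right)} = -2 - 10 = -12$)
$O{\left(o,I \right)} = -12$
$- O{\left(-217,M{\left(9,6 \right)} \right)} = \left(-1\right) \left(-12\right) = 12$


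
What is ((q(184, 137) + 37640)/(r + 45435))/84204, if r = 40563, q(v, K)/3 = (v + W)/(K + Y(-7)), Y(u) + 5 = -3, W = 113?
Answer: 1618817/311379150456 ≈ 5.1989e-6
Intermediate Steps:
Y(u) = -8 (Y(u) = -5 - 3 = -8)
q(v, K) = 3*(113 + v)/(-8 + K) (q(v, K) = 3*((v + 113)/(K - 8)) = 3*((113 + v)/(-8 + K)) = 3*(113 + v)/(-8 + K))
((q(184, 137) + 37640)/(r + 45435))/84204 = ((3*(113 + 184)/(-8 + 137) + 37640)/(40563 + 45435))/84204 = ((3*297/129 + 37640)/85998)*(1/84204) = ((3*(1/129)*297 + 37640)*(1/85998))*(1/84204) = ((297/43 + 37640)*(1/85998))*(1/84204) = ((1618817/43)*(1/85998))*(1/84204) = (1618817/3697914)*(1/84204) = 1618817/311379150456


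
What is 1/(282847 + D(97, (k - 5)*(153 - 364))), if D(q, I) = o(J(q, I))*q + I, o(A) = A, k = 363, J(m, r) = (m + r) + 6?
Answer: -1/7109886 ≈ -1.4065e-7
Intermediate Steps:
J(m, r) = 6 + m + r
D(q, I) = I + q*(6 + I + q) (D(q, I) = (6 + q + I)*q + I = (6 + I + q)*q + I = q*(6 + I + q) + I = I + q*(6 + I + q))
1/(282847 + D(97, (k - 5)*(153 - 364))) = 1/(282847 + ((363 - 5)*(153 - 364) + 97*(6 + (363 - 5)*(153 - 364) + 97))) = 1/(282847 + (358*(-211) + 97*(6 + 358*(-211) + 97))) = 1/(282847 + (-75538 + 97*(6 - 75538 + 97))) = 1/(282847 + (-75538 + 97*(-75435))) = 1/(282847 + (-75538 - 7317195)) = 1/(282847 - 7392733) = 1/(-7109886) = -1/7109886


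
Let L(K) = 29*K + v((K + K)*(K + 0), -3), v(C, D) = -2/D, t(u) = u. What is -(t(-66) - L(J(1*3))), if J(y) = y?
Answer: 461/3 ≈ 153.67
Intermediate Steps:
L(K) = 2/3 + 29*K (L(K) = 29*K - 2/(-3) = 29*K - 2*(-1/3) = 29*K + 2/3 = 2/3 + 29*K)
-(t(-66) - L(J(1*3))) = -(-66 - (2/3 + 29*(1*3))) = -(-66 - (2/3 + 29*3)) = -(-66 - (2/3 + 87)) = -(-66 - 1*263/3) = -(-66 - 263/3) = -1*(-461/3) = 461/3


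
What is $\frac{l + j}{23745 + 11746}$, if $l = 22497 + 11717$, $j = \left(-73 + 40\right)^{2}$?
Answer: $\frac{35303}{35491} \approx 0.9947$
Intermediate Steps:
$j = 1089$ ($j = \left(-33\right)^{2} = 1089$)
$l = 34214$
$\frac{l + j}{23745 + 11746} = \frac{34214 + 1089}{23745 + 11746} = \frac{35303}{35491}$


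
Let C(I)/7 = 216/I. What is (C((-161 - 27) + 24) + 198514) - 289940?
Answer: -3748844/41 ≈ -91435.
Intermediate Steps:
C(I) = 1512/I (C(I) = 7*(216/I) = 1512/I)
(C((-161 - 27) + 24) + 198514) - 289940 = (1512/((-161 - 27) + 24) + 198514) - 289940 = (1512/(-188 + 24) + 198514) - 289940 = (1512/(-164) + 198514) - 289940 = (1512*(-1/164) + 198514) - 289940 = (-378/41 + 198514) - 289940 = 8138696/41 - 289940 = -3748844/41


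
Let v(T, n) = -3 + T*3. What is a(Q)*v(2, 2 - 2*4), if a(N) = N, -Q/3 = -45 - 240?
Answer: 2565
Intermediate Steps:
Q = 855 (Q = -3*(-45 - 240) = -3*(-285) = 855)
v(T, n) = -3 + 3*T
a(Q)*v(2, 2 - 2*4) = 855*(-3 + 3*2) = 855*(-3 + 6) = 855*3 = 2565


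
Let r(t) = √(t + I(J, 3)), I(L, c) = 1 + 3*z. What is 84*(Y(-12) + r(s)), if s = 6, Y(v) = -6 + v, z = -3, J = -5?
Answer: -1512 + 84*I*√2 ≈ -1512.0 + 118.79*I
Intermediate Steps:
I(L, c) = -8 (I(L, c) = 1 + 3*(-3) = 1 - 9 = -8)
r(t) = √(-8 + t) (r(t) = √(t - 8) = √(-8 + t))
84*(Y(-12) + r(s)) = 84*((-6 - 12) + √(-8 + 6)) = 84*(-18 + √(-2)) = 84*(-18 + I*√2) = -1512 + 84*I*√2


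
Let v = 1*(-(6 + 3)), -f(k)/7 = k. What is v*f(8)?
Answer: 504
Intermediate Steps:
f(k) = -7*k
v = -9 (v = 1*(-1*9) = 1*(-9) = -9)
v*f(8) = -(-63)*8 = -9*(-56) = 504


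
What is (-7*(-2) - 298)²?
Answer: 80656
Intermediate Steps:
(-7*(-2) - 298)² = (14 - 298)² = (-284)² = 80656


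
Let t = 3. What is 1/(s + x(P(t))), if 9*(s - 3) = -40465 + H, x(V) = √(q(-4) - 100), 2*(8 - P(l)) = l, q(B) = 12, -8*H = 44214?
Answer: -6618924/33804245929 - 2592*I*√22/33804245929 ≈ -0.0001958 - 3.5965e-7*I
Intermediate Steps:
H = -22107/4 (H = -⅛*44214 = -22107/4 ≈ -5526.8)
P(l) = 8 - l/2
x(V) = 2*I*√22 (x(V) = √(12 - 100) = √(-88) = 2*I*√22)
s = -183859/36 (s = 3 + (-40465 - 22107/4)/9 = 3 + (⅑)*(-183967/4) = 3 - 183967/36 = -183859/36 ≈ -5107.2)
1/(s + x(P(t))) = 1/(-183859/36 + 2*I*√22)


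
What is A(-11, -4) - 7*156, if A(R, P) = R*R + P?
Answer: -975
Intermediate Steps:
A(R, P) = P + R² (A(R, P) = R² + P = P + R²)
A(-11, -4) - 7*156 = (-4 + (-11)²) - 7*156 = (-4 + 121) - 1092 = 117 - 1092 = -975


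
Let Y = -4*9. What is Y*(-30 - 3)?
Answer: 1188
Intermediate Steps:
Y = -36
Y*(-30 - 3) = -36*(-30 - 3) = -36*(-33) = 1188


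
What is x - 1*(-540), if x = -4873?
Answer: -4333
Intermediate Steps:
x - 1*(-540) = -4873 - 1*(-540) = -4873 + 540 = -4333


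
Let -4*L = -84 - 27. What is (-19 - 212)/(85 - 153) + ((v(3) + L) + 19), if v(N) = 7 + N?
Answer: 2045/34 ≈ 60.147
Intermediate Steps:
L = 111/4 (L = -(-84 - 27)/4 = -¼*(-111) = 111/4 ≈ 27.750)
(-19 - 212)/(85 - 153) + ((v(3) + L) + 19) = (-19 - 212)/(85 - 153) + (((7 + 3) + 111/4) + 19) = -231/(-68) + ((10 + 111/4) + 19) = -231*(-1/68) + (151/4 + 19) = 231/68 + 227/4 = 2045/34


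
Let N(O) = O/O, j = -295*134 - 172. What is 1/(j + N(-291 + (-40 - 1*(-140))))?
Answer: -1/39701 ≈ -2.5188e-5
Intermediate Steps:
j = -39702 (j = -39530 - 172 = -39702)
N(O) = 1
1/(j + N(-291 + (-40 - 1*(-140)))) = 1/(-39702 + 1) = 1/(-39701) = -1/39701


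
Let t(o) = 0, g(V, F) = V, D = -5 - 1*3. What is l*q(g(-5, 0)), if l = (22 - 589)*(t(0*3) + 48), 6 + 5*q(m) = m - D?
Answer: 81648/5 ≈ 16330.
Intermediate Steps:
D = -8 (D = -5 - 3 = -8)
q(m) = ⅖ + m/5 (q(m) = -6/5 + (m - 1*(-8))/5 = -6/5 + (m + 8)/5 = -6/5 + (8 + m)/5 = -6/5 + (8/5 + m/5) = ⅖ + m/5)
l = -27216 (l = (22 - 589)*(0 + 48) = -567*48 = -27216)
l*q(g(-5, 0)) = -27216*(⅖ + (⅕)*(-5)) = -27216*(⅖ - 1) = -27216*(-⅗) = 81648/5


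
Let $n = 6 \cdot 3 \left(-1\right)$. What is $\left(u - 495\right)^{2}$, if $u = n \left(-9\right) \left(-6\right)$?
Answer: $2152089$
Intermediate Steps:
$n = -18$ ($n = 18 \left(-1\right) = -18$)
$u = -972$ ($u = \left(-18\right) \left(-9\right) \left(-6\right) = 162 \left(-6\right) = -972$)
$\left(u - 495\right)^{2} = \left(-972 - 495\right)^{2} = \left(-1467\right)^{2} = 2152089$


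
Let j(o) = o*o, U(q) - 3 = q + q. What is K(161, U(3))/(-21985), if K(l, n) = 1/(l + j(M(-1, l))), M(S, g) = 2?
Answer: -1/3627525 ≈ -2.7567e-7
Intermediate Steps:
U(q) = 3 + 2*q (U(q) = 3 + (q + q) = 3 + 2*q)
j(o) = o²
K(l, n) = 1/(4 + l) (K(l, n) = 1/(l + 2²) = 1/(l + 4) = 1/(4 + l))
K(161, U(3))/(-21985) = 1/((4 + 161)*(-21985)) = -1/21985/165 = (1/165)*(-1/21985) = -1/3627525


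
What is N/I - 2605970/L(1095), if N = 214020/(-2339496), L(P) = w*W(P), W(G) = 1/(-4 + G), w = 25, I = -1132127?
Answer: -41834936318497069463/367862026110 ≈ -1.1372e+8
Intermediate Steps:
L(P) = 25/(-4 + P)
N = -5945/64986 (N = 214020*(-1/2339496) = -5945/64986 ≈ -0.091481)
N/I - 2605970/L(1095) = -5945/64986/(-1132127) - 2605970/(25/(-4 + 1095)) = -5945/64986*(-1/1132127) - 2605970/(25/1091) = 5945/73572405222 - 2605970/(25*(1/1091)) = 5945/73572405222 - 2605970/25/1091 = 5945/73572405222 - 2605970*1091/25 = 5945/73572405222 - 568622654/5 = -41834936318497069463/367862026110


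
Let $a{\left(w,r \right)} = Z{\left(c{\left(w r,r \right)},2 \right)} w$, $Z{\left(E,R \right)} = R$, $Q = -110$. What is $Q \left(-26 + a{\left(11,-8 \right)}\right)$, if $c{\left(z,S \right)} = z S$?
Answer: $440$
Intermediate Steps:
$c{\left(z,S \right)} = S z$
$a{\left(w,r \right)} = 2 w$
$Q \left(-26 + a{\left(11,-8 \right)}\right) = - 110 \left(-26 + 2 \cdot 11\right) = - 110 \left(-26 + 22\right) = \left(-110\right) \left(-4\right) = 440$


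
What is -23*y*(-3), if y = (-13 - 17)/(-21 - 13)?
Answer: 1035/17 ≈ 60.882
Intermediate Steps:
y = 15/17 (y = -30/(-34) = -30*(-1/34) = 15/17 ≈ 0.88235)
-23*y*(-3) = -23*15/17*(-3) = -345/17*(-3) = 1035/17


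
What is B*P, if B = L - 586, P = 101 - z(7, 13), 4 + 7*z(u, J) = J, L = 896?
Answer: 216380/7 ≈ 30911.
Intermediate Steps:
z(u, J) = -4/7 + J/7
P = 698/7 (P = 101 - (-4/7 + (⅐)*13) = 101 - (-4/7 + 13/7) = 101 - 1*9/7 = 101 - 9/7 = 698/7 ≈ 99.714)
B = 310 (B = 896 - 586 = 310)
B*P = 310*(698/7) = 216380/7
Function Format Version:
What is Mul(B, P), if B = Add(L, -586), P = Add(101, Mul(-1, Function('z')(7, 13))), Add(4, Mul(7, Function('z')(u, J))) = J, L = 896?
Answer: Rational(216380, 7) ≈ 30911.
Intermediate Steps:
Function('z')(u, J) = Add(Rational(-4, 7), Mul(Rational(1, 7), J))
P = Rational(698, 7) (P = Add(101, Mul(-1, Add(Rational(-4, 7), Mul(Rational(1, 7), 13)))) = Add(101, Mul(-1, Add(Rational(-4, 7), Rational(13, 7)))) = Add(101, Mul(-1, Rational(9, 7))) = Add(101, Rational(-9, 7)) = Rational(698, 7) ≈ 99.714)
B = 310 (B = Add(896, -586) = 310)
Mul(B, P) = Mul(310, Rational(698, 7)) = Rational(216380, 7)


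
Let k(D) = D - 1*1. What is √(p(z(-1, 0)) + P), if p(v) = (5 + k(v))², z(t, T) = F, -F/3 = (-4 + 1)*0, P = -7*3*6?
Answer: I*√110 ≈ 10.488*I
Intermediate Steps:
k(D) = -1 + D (k(D) = D - 1 = -1 + D)
P = -126 (P = -21*6 = -126)
F = 0 (F = -3*(-4 + 1)*0 = -(-9)*0 = -3*0 = 0)
z(t, T) = 0
p(v) = (4 + v)² (p(v) = (5 + (-1 + v))² = (4 + v)²)
√(p(z(-1, 0)) + P) = √((4 + 0)² - 126) = √(4² - 126) = √(16 - 126) = √(-110) = I*√110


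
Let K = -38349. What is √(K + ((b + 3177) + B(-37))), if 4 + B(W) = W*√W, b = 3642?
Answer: √(-31534 - 37*I*√37) ≈ 0.6337 - 177.58*I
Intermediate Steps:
B(W) = -4 + W^(3/2) (B(W) = -4 + W*√W = -4 + W^(3/2))
√(K + ((b + 3177) + B(-37))) = √(-38349 + ((3642 + 3177) + (-4 + (-37)^(3/2)))) = √(-38349 + (6819 + (-4 - 37*I*√37))) = √(-38349 + (6815 - 37*I*√37)) = √(-31534 - 37*I*√37)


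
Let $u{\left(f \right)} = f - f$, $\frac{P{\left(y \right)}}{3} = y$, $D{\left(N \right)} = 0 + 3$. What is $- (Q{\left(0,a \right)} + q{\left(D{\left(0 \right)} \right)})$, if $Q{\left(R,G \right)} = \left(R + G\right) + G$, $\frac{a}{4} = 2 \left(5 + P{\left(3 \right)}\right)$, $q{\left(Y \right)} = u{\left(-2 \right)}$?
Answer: $-224$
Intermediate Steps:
$D{\left(N \right)} = 3$
$P{\left(y \right)} = 3 y$
$u{\left(f \right)} = 0$
$q{\left(Y \right)} = 0$
$a = 112$ ($a = 4 \cdot 2 \left(5 + 3 \cdot 3\right) = 4 \cdot 2 \left(5 + 9\right) = 4 \cdot 2 \cdot 14 = 4 \cdot 28 = 112$)
$Q{\left(R,G \right)} = R + 2 G$ ($Q{\left(R,G \right)} = \left(G + R\right) + G = R + 2 G$)
$- (Q{\left(0,a \right)} + q{\left(D{\left(0 \right)} \right)}) = - (\left(0 + 2 \cdot 112\right) + 0) = - (\left(0 + 224\right) + 0) = - (224 + 0) = \left(-1\right) 224 = -224$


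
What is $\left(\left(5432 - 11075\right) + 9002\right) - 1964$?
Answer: $1395$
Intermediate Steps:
$\left(\left(5432 - 11075\right) + 9002\right) - 1964 = \left(-5643 + 9002\right) - 1964 = 3359 - 1964 = 1395$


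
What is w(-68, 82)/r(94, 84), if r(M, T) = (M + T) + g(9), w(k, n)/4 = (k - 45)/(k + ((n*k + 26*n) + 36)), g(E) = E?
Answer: 113/162503 ≈ 0.00069537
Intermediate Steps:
w(k, n) = 4*(-45 + k)/(36 + k + 26*n + k*n) (w(k, n) = 4*((k - 45)/(k + ((n*k + 26*n) + 36))) = 4*((-45 + k)/(k + ((k*n + 26*n) + 36))) = 4*((-45 + k)/(k + ((26*n + k*n) + 36))) = 4*((-45 + k)/(k + (36 + 26*n + k*n))) = 4*((-45 + k)/(36 + k + 26*n + k*n)) = 4*(-45 + k)/(36 + k + 26*n + k*n))
r(M, T) = 9 + M + T (r(M, T) = (M + T) + 9 = 9 + M + T)
w(-68, 82)/r(94, 84) = (4*(-45 - 68)/(36 - 68 + 26*82 - 68*82))/(9 + 94 + 84) = (4*(-113)/(36 - 68 + 2132 - 5576))/187 = (4*(-113)/(-3476))*(1/187) = (4*(-1/3476)*(-113))*(1/187) = (113/869)*(1/187) = 113/162503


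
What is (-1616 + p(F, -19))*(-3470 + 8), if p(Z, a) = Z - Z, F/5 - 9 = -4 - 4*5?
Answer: 5594592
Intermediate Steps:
F = -75 (F = 45 + 5*(-4 - 4*5) = 45 + 5*(-4 - 20) = 45 + 5*(-24) = 45 - 120 = -75)
p(Z, a) = 0
(-1616 + p(F, -19))*(-3470 + 8) = (-1616 + 0)*(-3470 + 8) = -1616*(-3462) = 5594592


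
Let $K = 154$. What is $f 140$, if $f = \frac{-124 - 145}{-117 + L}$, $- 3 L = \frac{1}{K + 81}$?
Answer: $\frac{13275150}{41243} \approx 321.88$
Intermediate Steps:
$L = - \frac{1}{705}$ ($L = - \frac{1}{3 \left(154 + 81\right)} = - \frac{1}{3 \cdot 235} = \left(- \frac{1}{3}\right) \frac{1}{235} = - \frac{1}{705} \approx -0.0014184$)
$f = \frac{189645}{82486}$ ($f = \frac{-124 - 145}{-117 - \frac{1}{705}} = - \frac{269}{- \frac{82486}{705}} = \left(-269\right) \left(- \frac{705}{82486}\right) = \frac{189645}{82486} \approx 2.2991$)
$f 140 = \frac{189645}{82486} \cdot 140 = \frac{13275150}{41243}$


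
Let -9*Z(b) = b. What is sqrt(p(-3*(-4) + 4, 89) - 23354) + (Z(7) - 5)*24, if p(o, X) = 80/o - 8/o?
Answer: -416/3 + I*sqrt(93398)/2 ≈ -138.67 + 152.81*I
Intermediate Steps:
Z(b) = -b/9
p(o, X) = 72/o
sqrt(p(-3*(-4) + 4, 89) - 23354) + (Z(7) - 5)*24 = sqrt(72/(-3*(-4) + 4) - 23354) + (-1/9*7 - 5)*24 = sqrt(72/(12 + 4) - 23354) + (-7/9 - 5)*24 = sqrt(72/16 - 23354) - 52/9*24 = sqrt(72*(1/16) - 23354) - 416/3 = sqrt(9/2 - 23354) - 416/3 = sqrt(-46699/2) - 416/3 = I*sqrt(93398)/2 - 416/3 = -416/3 + I*sqrt(93398)/2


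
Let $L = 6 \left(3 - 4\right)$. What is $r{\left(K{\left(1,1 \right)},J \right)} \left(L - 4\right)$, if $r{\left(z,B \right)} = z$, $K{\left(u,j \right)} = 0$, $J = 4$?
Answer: $0$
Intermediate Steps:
$L = -6$ ($L = 6 \left(-1\right) = -6$)
$r{\left(K{\left(1,1 \right)},J \right)} \left(L - 4\right) = 0 \left(-6 - 4\right) = 0 \left(-10\right) = 0$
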